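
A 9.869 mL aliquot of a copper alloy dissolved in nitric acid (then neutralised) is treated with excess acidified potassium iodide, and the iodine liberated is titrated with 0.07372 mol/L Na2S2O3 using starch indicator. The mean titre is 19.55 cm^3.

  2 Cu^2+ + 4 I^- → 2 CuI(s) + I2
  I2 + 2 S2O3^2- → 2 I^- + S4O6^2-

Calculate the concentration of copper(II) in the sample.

n(S2O3^2-) = 0.01955 × 0.07372 = 1.441 × 10^-3 mol
n(I2) = n(S2O3^2-)/2 = 7.206 × 10^-4 mol
From the 2:1 ratio, n(Cu2+) in the aliquot = 2/1 × 7.206 × 10^-4 = 1.441 × 10^-3 mol
[Cu2+] = 1.441 × 10^-3 / 0.009869 = 0.1460 mol/L

0.1460 mol/L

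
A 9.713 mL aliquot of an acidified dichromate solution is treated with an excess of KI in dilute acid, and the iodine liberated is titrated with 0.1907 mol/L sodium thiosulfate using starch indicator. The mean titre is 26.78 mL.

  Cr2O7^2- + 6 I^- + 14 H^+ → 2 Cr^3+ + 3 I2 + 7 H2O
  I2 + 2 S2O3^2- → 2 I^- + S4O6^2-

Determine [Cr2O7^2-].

n(S2O3^2-) = 0.02678 × 0.1907 = 5.107 × 10^-3 mol
n(I2) = n(S2O3^2-)/2 = 2.553 × 10^-3 mol
From the 1:3 ratio, n(Cr2O7^2-) in the aliquot = 1/3 × 2.553 × 10^-3 = 8.512 × 10^-4 mol
[Cr2O7^2-] = 8.512 × 10^-4 / 0.009713 = 0.08763 mol/L

0.08763 mol/L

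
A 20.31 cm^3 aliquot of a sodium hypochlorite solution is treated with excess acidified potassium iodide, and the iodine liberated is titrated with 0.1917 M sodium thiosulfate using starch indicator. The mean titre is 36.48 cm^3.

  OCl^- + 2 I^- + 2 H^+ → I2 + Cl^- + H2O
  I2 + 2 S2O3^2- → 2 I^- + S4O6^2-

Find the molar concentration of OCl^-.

n(S2O3^2-) = 0.03648 × 0.1917 = 6.993 × 10^-3 mol
n(I2) = n(S2O3^2-)/2 = 3.497 × 10^-3 mol
n(OCl^-) in the aliquot = 3.497 × 10^-3 mol (1:1 ratio)
[OCl^-] = 3.497 × 10^-3 / 0.02031 = 0.1722 mol/L

0.1722 M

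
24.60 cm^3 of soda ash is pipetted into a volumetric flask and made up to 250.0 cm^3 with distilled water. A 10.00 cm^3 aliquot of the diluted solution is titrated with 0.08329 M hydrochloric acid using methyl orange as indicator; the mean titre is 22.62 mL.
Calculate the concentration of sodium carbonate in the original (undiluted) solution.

0.9573 M

Na2CO3 + 2 HCl → 2 NaCl + H2O + CO2
n(HCl) = 0.02262 × 0.08329 = 1.884 × 10^-3 mol
From the 1:2 ratio, n(Na2CO3) in the aliquot = 1/2 × 1.884 × 10^-3 = 9.420 × 10^-4 mol
[Na2CO3]_dilute = 9.420 × 10^-4 / 0.01000 = 0.09420 mol/L
Dilution factor = 250.0 / 24.60 = 10.16
[Na2CO3]_stock = 0.09420 × 10.16 = 0.9573 mol/L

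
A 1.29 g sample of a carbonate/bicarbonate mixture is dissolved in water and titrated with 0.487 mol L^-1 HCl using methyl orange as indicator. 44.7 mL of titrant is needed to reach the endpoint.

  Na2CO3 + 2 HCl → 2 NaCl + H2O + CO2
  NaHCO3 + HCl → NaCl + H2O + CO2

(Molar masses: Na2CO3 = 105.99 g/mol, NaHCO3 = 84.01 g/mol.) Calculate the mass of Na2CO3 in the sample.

0.921 g

n(HCl) = 0.0447 × 0.487 = 0.0218 mol
Let x = n(Na2CO3), y = n(NaHCO3).
Titrant: 2x + 1y = 0.0218;  mass: 105.99x + 84.01y = 1.29
Solving, x = 8.69 × 10^-3 mol, y = 4.40 × 10^-3 mol
mass of Na2CO3 = 8.69 × 10^-3 × 105.99 = 0.921 g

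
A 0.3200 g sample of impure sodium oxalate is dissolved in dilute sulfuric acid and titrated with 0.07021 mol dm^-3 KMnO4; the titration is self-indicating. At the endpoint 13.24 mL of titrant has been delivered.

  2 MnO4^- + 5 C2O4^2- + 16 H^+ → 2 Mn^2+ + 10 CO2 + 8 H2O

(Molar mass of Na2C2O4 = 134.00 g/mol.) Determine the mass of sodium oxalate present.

0.3114 g

n(KMnO4) = 0.01324 L × 0.07021 mol/L = 9.296 × 10^-4 mol
From the 5:2 ratio, n(Na2C2O4) = 5/2 × 9.296 × 10^-4 = 2.324 × 10^-3 mol
mass of Na2C2O4 = 2.324 × 10^-3 × 134.00 g/mol = 0.3114 g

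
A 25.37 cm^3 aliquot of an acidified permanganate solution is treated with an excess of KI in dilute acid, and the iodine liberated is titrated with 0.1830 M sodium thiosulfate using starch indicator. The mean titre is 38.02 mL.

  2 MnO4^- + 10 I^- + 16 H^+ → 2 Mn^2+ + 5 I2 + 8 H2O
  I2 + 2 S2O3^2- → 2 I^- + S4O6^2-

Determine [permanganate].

n(S2O3^2-) = 0.03802 × 0.1830 = 6.958 × 10^-3 mol
n(I2) = n(S2O3^2-)/2 = 3.479 × 10^-3 mol
From the 2:5 ratio, n(MnO4^-) in the aliquot = 2/5 × 3.479 × 10^-3 = 1.392 × 10^-3 mol
[MnO4^-] = 1.392 × 10^-3 / 0.02537 = 0.05485 mol/L

0.05485 M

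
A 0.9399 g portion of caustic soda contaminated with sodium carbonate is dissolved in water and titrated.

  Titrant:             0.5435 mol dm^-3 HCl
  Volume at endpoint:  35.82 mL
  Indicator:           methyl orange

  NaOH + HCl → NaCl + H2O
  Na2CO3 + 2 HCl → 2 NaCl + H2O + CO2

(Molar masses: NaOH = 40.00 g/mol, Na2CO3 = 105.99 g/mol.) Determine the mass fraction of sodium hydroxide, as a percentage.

n(HCl) = 0.03582 × 0.5435 = 0.01947 mol
Let x = n(NaOH), y = n(Na2CO3).
Titrant: 1x + 2y = 0.01947;  mass: 40.00x + 105.99y = 0.9399
Solving, x = 7.065 × 10^-3 mol, y = 6.201 × 10^-3 mol
mass of NaOH = 7.065 × 10^-3 × 40.00 = 0.2826 g
% NaOH = 0.2826 / 0.9399 × 100 = 30.07 %

30.07 %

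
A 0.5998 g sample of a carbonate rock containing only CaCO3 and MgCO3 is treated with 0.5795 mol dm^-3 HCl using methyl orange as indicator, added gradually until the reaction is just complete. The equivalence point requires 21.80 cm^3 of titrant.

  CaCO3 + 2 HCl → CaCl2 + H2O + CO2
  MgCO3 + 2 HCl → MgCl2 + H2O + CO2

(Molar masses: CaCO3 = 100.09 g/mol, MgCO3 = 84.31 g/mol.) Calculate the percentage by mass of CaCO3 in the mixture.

n(HCl) = 0.02180 × 0.5795 = 0.01263 mol
Let x = n(CaCO3), y = n(MgCO3).
Titrant: 2x + 2y = 0.01263;  mass: 100.09x + 84.31y = 0.5998
Solving, x = 4.262 × 10^-3 mol, y = 2.055 × 10^-3 mol
mass of CaCO3 = 4.262 × 10^-3 × 100.09 = 0.4266 g
% CaCO3 = 0.4266 / 0.5998 × 100 = 71.12 %

71.12 %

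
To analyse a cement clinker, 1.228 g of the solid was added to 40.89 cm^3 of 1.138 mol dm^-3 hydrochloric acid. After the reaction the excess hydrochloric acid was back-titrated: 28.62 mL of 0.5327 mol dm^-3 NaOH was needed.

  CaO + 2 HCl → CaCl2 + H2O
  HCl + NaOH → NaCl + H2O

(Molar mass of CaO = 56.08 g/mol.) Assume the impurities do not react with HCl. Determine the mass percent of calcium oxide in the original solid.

n(HCl) added = 0.04089 × 1.138 = 0.04653 mol
n(NaOH) used in back-titration = 0.02862 × 0.5327 = 0.01525 mol
n(HCl) left over = 0.01525 mol (1:1 ratio)
n(HCl) consumed by analyte = 0.04653 − 0.01525 = 0.03129 mol
From the 1:2 ratio, n(CaO) = 1/2 × 0.03129 = 0.01564 mol
mass of CaO = 0.01564 × 56.08 = 0.8773 g
% CaO = 0.8773 / 1.228 × 100 = 71.44 %

71.44 %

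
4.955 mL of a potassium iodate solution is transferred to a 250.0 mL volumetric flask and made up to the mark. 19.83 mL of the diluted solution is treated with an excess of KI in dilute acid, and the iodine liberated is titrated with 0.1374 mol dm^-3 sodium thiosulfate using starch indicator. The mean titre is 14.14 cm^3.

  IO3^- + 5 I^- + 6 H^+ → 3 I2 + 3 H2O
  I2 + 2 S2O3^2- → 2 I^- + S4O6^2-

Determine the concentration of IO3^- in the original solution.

n(S2O3^2-) = 0.01414 × 0.1374 = 1.943 × 10^-3 mol
n(I2) = n(S2O3^2-)/2 = 9.714 × 10^-4 mol
From the 1:3 ratio, n(IO3^-) in the aliquot = 1/3 × 9.714 × 10^-4 = 3.238 × 10^-4 mol
[IO3^-]_dilute = 3.238 × 10^-4 / 0.01983 = 0.01633 mol/L
[IO3^-]_original = 0.01633 × 250.0/4.955 = 0.8239 mol/L

0.8239 mol/L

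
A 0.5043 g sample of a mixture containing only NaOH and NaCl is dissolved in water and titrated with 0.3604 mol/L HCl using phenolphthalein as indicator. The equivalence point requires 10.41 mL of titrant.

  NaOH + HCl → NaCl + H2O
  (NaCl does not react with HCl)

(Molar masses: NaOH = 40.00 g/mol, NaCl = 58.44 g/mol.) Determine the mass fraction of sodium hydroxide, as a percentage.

29.76 %

n(HCl) = 0.01041 × 0.3604 = 3.752 × 10^-3 mol
Let x = n(NaOH), y = n(NaCl).
Titrant: 1x = 3.752 × 10^-3;  mass: 40.00x + 58.44y = 0.5043
Solving, x = 3.752 × 10^-3 mol, y = 6.061 × 10^-3 mol
mass of NaOH = 3.752 × 10^-3 × 40.00 = 0.1501 g
% NaOH = 0.1501 / 0.5043 × 100 = 29.76 %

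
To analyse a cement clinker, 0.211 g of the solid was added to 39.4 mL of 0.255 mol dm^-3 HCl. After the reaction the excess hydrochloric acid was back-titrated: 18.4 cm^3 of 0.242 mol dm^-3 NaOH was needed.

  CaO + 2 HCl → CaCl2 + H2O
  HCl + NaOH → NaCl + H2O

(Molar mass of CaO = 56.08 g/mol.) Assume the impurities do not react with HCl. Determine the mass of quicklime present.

0.157 g

n(HCl) added = 0.0394 × 0.255 = 0.0100 mol
n(NaOH) used in back-titration = 0.0184 × 0.242 = 4.45 × 10^-3 mol
n(HCl) left over = 4.45 × 10^-3 mol (1:1 ratio)
n(HCl) consumed by analyte = 0.0100 − 4.45 × 10^-3 = 5.59 × 10^-3 mol
From the 1:2 ratio, n(CaO) = 1/2 × 5.59 × 10^-3 = 2.80 × 10^-3 mol
mass of CaO = 2.80 × 10^-3 × 56.08 = 0.157 g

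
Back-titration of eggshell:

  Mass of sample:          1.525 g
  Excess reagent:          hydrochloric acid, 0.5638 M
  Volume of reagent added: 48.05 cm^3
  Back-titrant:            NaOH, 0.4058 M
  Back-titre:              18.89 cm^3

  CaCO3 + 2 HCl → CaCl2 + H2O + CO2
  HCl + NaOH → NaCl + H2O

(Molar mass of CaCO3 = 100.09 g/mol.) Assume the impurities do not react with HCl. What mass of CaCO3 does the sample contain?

0.9721 g

n(HCl) added = 0.04805 × 0.5638 = 0.02709 mol
n(NaOH) used in back-titration = 0.01889 × 0.4058 = 7.666 × 10^-3 mol
n(HCl) left over = 7.666 × 10^-3 mol (1:1 ratio)
n(HCl) consumed by analyte = 0.02709 − 7.666 × 10^-3 = 0.01943 mol
From the 1:2 ratio, n(CaCO3) = 1/2 × 0.01943 = 9.713 × 10^-3 mol
mass of CaCO3 = 9.713 × 10^-3 × 100.09 = 0.9721 g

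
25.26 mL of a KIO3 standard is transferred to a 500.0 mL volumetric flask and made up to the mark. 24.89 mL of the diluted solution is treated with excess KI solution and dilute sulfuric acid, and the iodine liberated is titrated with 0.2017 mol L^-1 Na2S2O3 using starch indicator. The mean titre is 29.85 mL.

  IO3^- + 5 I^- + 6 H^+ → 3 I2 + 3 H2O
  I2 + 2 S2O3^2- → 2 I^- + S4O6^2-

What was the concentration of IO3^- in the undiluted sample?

n(S2O3^2-) = 0.02985 × 0.2017 = 6.021 × 10^-3 mol
n(I2) = n(S2O3^2-)/2 = 3.010 × 10^-3 mol
From the 1:3 ratio, n(IO3^-) in the aliquot = 1/3 × 3.010 × 10^-3 = 1.003 × 10^-3 mol
[IO3^-]_dilute = 1.003 × 10^-3 / 0.02489 = 0.04032 mol/L
[IO3^-]_original = 0.04032 × 500.0/25.26 = 0.7980 mol/L

0.7980 mol/L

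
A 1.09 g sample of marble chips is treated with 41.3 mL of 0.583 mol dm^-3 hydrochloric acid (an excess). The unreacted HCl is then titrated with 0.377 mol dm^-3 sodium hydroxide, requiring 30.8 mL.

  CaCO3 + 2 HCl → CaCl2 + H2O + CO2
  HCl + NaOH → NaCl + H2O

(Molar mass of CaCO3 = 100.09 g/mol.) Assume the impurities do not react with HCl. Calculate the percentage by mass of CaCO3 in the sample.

57.2 %

n(HCl) added = 0.0413 × 0.583 = 0.0241 mol
n(NaOH) used in back-titration = 0.0308 × 0.377 = 0.0116 mol
n(HCl) left over = 0.0116 mol (1:1 ratio)
n(HCl) consumed by analyte = 0.0241 − 0.0116 = 0.0125 mol
From the 1:2 ratio, n(CaCO3) = 1/2 × 0.0125 = 6.23 × 10^-3 mol
mass of CaCO3 = 6.23 × 10^-3 × 100.09 = 0.624 g
% CaCO3 = 0.624 / 1.09 × 100 = 57.2 %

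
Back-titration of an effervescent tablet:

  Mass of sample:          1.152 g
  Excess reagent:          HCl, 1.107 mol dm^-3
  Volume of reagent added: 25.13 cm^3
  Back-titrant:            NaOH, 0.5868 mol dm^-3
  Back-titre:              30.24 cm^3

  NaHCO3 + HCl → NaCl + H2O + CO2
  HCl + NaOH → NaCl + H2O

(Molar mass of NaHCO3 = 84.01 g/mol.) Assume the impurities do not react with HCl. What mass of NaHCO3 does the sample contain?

0.8463 g

n(HCl) added = 0.02513 × 1.107 = 0.02782 mol
n(NaOH) used in back-titration = 0.03024 × 0.5868 = 0.01774 mol
n(HCl) left over = 0.01774 mol (1:1 ratio)
n(HCl) consumed by analyte = 0.02782 − 0.01774 = 0.01007 mol
n(NaHCO3) = 0.01007 mol (1:1 ratio)
mass of NaHCO3 = 0.01007 × 84.01 = 0.8463 g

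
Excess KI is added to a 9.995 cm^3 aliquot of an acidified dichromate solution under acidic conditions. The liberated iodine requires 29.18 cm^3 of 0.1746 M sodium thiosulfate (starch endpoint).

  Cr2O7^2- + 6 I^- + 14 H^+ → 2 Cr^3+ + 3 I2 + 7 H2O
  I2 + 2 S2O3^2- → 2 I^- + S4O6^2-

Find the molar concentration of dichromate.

0.08496 M

n(S2O3^2-) = 0.02918 × 0.1746 = 5.095 × 10^-3 mol
n(I2) = n(S2O3^2-)/2 = 2.547 × 10^-3 mol
From the 1:3 ratio, n(Cr2O7^2-) in the aliquot = 1/3 × 2.547 × 10^-3 = 8.491 × 10^-4 mol
[Cr2O7^2-] = 8.491 × 10^-4 / 0.009995 = 0.08496 mol/L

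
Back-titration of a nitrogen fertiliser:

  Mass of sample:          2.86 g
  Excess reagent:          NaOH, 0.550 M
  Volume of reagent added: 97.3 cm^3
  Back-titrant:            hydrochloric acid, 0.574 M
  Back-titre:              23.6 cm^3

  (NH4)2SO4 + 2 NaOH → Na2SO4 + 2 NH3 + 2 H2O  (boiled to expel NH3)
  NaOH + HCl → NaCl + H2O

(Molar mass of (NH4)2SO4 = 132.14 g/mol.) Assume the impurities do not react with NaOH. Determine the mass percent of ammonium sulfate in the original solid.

n(NaOH) added = 0.0973 × 0.550 = 0.0535 mol
n(HCl) used in back-titration = 0.0236 × 0.574 = 0.0135 mol
n(NaOH) left over = 0.0135 mol (1:1 ratio)
n(NaOH) consumed by analyte = 0.0535 − 0.0135 = 0.0400 mol
From the 1:2 ratio, n((NH4)2SO4) = 1/2 × 0.0400 = 0.0200 mol
mass of (NH4)2SO4 = 0.0200 × 132.14 = 2.64 g
% (NH4)2SO4 = 2.64 / 2.86 × 100 = 92.3 %

92.3 %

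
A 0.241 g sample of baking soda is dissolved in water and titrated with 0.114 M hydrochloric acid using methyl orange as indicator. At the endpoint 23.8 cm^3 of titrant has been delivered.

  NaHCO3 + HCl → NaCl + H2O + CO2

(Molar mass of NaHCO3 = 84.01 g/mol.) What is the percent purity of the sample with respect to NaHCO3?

n(HCl) = 0.0238 L × 0.114 mol/L = 2.71 × 10^-3 mol
n(NaHCO3) = 2.71 × 10^-3 mol (1:1 ratio)
mass of NaHCO3 = 2.71 × 10^-3 × 84.01 g/mol = 0.228 g
% NaHCO3 = 0.228 / 0.241 × 100 = 94.6 %

94.6 %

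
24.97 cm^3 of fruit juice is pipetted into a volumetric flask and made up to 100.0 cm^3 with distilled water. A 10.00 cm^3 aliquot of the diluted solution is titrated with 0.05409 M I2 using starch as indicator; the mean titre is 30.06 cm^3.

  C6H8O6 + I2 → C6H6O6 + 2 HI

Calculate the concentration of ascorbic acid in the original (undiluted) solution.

n(I2) = 0.03006 × 0.05409 = 1.626 × 10^-3 mol
n(C6H8O6) in the aliquot = 1.626 × 10^-3 mol (1:1 ratio)
[C6H8O6]_dilute = 1.626 × 10^-3 / 0.01000 = 0.1626 mol/L
Dilution factor = 100.0 / 24.97 = 4.005
[C6H8O6]_stock = 0.1626 × 4.005 = 0.6512 mol/L

0.6512 M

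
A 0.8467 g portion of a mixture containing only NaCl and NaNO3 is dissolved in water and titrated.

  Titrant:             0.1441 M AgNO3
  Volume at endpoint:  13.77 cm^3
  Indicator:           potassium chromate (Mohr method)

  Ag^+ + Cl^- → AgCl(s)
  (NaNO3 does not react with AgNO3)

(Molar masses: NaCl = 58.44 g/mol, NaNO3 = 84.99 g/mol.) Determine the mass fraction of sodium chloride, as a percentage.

n(AgNO3) = 0.01377 × 0.1441 = 1.984 × 10^-3 mol
Let x = n(NaCl), y = n(NaNO3).
Titrant: 1x = 1.984 × 10^-3;  mass: 58.44x + 84.99y = 0.8467
Solving, x = 1.984 × 10^-3 mol, y = 8.598 × 10^-3 mol
mass of NaCl = 1.984 × 10^-3 × 58.44 = 0.1160 g
% NaCl = 0.1160 / 0.8467 × 100 = 13.70 %

13.70 %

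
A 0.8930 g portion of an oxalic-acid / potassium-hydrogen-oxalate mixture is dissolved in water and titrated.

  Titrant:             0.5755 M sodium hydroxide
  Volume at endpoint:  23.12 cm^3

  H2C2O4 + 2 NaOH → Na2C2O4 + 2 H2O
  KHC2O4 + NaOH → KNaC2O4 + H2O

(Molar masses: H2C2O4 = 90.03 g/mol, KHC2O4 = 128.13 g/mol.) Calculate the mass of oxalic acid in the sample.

n(NaOH) = 0.02312 × 0.5755 = 0.01331 mol
Let x = n(H2C2O4), y = n(KHC2O4).
Titrant: 2x + 1y = 0.01331;  mass: 90.03x + 128.13y = 0.8930
Solving, x = 4.884 × 10^-3 mol, y = 3.538 × 10^-3 mol
mass of H2C2O4 = 4.884 × 10^-3 × 90.03 = 0.4397 g

0.4397 g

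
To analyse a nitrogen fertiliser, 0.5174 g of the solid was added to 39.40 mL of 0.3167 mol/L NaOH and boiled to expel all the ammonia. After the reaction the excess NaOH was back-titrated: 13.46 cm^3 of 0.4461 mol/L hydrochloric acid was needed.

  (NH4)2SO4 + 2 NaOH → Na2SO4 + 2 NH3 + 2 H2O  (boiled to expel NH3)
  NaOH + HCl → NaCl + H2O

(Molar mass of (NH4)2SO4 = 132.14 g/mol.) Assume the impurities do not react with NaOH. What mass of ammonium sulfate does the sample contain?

n(NaOH) added = 0.03940 × 0.3167 = 0.01248 mol
n(HCl) used in back-titration = 0.01346 × 0.4461 = 6.005 × 10^-3 mol
n(NaOH) left over = 6.005 × 10^-3 mol (1:1 ratio)
n(NaOH) consumed by analyte = 0.01248 − 6.005 × 10^-3 = 6.473 × 10^-3 mol
From the 1:2 ratio, n((NH4)2SO4) = 1/2 × 6.473 × 10^-3 = 3.237 × 10^-3 mol
mass of (NH4)2SO4 = 3.237 × 10^-3 × 132.14 = 0.4277 g

0.4277 g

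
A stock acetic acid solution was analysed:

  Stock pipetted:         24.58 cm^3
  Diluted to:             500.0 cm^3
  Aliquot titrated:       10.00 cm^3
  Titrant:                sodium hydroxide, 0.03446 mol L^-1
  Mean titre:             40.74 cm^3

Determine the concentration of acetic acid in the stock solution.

CH3COOH + NaOH → CH3COONa + H2O
n(NaOH) = 0.04074 × 0.03446 = 1.404 × 10^-3 mol
n(CH3COOH) in the aliquot = 1.404 × 10^-3 mol (1:1 ratio)
[CH3COOH]_dilute = 1.404 × 10^-3 / 0.01000 = 0.1404 mol/L
Dilution factor = 500.0 / 24.58 = 20.34
[CH3COOH]_stock = 0.1404 × 20.34 = 2.856 mol/L

2.856 mol/L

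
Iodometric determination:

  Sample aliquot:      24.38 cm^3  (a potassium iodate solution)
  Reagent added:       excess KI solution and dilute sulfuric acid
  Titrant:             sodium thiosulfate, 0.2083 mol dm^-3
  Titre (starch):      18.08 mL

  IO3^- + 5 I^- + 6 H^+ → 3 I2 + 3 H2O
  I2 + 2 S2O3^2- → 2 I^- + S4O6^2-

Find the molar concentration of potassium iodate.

0.02575 mol/L

n(S2O3^2-) = 0.01808 × 0.2083 = 3.766 × 10^-3 mol
n(I2) = n(S2O3^2-)/2 = 1.883 × 10^-3 mol
From the 1:3 ratio, n(IO3^-) in the aliquot = 1/3 × 1.883 × 10^-3 = 6.277 × 10^-4 mol
[IO3^-] = 6.277 × 10^-4 / 0.02438 = 0.02575 mol/L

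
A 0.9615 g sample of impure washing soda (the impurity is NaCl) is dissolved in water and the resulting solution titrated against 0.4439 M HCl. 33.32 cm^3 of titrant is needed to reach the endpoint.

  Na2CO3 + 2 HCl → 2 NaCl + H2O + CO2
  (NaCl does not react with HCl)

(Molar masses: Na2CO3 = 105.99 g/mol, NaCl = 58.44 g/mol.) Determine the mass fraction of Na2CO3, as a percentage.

81.52 %

n(HCl) = 0.03332 × 0.4439 = 0.01479 mol
Let x = n(Na2CO3), y = n(NaCl).
Titrant: 2x = 0.01479;  mass: 105.99x + 58.44y = 0.9615
Solving, x = 7.395 × 10^-3 mol, y = 3.040 × 10^-3 mol
mass of Na2CO3 = 7.395 × 10^-3 × 105.99 = 0.7838 g
% Na2CO3 = 0.7838 / 0.9615 × 100 = 81.52 %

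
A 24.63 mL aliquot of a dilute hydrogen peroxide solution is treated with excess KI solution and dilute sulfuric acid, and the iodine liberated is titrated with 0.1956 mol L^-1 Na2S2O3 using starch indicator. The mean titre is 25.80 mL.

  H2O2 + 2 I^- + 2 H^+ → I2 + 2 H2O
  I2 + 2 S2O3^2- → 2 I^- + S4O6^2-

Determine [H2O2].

n(S2O3^2-) = 0.02580 × 0.1956 = 5.046 × 10^-3 mol
n(I2) = n(S2O3^2-)/2 = 2.523 × 10^-3 mol
n(H2O2) in the aliquot = 2.523 × 10^-3 mol (1:1 ratio)
[H2O2] = 2.523 × 10^-3 / 0.02463 = 0.1024 mol/L

0.1024 mol/L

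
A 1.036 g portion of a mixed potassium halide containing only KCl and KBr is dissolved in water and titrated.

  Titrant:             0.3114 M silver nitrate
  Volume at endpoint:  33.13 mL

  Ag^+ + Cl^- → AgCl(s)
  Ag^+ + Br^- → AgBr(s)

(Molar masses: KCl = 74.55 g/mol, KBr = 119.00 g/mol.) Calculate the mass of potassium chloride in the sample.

n(AgNO3) = 0.03313 × 0.3114 = 0.01032 mol
Let x = n(KCl), y = n(KBr).
Titrant: 1x + 1y = 0.01032;  mass: 74.55x + 119.00y = 1.036
Solving, x = 4.312 × 10^-3 mol, y = 6.004 × 10^-3 mol
mass of KCl = 4.312 × 10^-3 × 74.55 = 0.3215 g

0.3215 g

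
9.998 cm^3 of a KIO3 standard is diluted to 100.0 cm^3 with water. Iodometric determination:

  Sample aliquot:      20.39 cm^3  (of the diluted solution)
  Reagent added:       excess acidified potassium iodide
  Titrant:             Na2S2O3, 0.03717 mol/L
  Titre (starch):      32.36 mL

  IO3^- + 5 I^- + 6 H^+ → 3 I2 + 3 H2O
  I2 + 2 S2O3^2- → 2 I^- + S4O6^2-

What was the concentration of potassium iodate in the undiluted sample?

0.09834 mol/L

n(S2O3^2-) = 0.03236 × 0.03717 = 1.203 × 10^-3 mol
n(I2) = n(S2O3^2-)/2 = 6.014 × 10^-4 mol
From the 1:3 ratio, n(IO3^-) in the aliquot = 1/3 × 6.014 × 10^-4 = 2.005 × 10^-4 mol
[IO3^-]_dilute = 2.005 × 10^-4 / 0.02039 = 0.009832 mol/L
[IO3^-]_original = 0.009832 × 100.0/9.998 = 0.09834 mol/L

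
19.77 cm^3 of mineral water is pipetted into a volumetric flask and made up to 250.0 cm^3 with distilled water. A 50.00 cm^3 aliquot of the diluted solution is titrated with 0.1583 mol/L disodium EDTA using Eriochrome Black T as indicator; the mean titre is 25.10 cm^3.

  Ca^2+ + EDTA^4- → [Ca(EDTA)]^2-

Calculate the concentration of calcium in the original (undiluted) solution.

1.005 mol/L

n(EDTA) = 0.02510 × 0.1583 = 3.973 × 10^-3 mol
n(Ca2+) in the aliquot = 3.973 × 10^-3 mol (1:1 ratio)
[Ca2+]_dilute = 3.973 × 10^-3 / 0.05000 = 0.07947 mol/L
Dilution factor = 250.0 / 19.77 = 12.65
[Ca2+]_stock = 0.07947 × 12.65 = 1.005 mol/L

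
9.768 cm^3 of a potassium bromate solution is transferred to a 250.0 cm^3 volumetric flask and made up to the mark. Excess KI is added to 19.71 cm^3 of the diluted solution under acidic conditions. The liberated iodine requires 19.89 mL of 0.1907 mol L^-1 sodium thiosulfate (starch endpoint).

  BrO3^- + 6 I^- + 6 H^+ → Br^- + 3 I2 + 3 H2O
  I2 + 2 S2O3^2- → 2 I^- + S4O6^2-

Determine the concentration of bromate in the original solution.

n(S2O3^2-) = 0.01989 × 0.1907 = 3.793 × 10^-3 mol
n(I2) = n(S2O3^2-)/2 = 1.897 × 10^-3 mol
From the 1:3 ratio, n(BrO3^-) in the aliquot = 1/3 × 1.897 × 10^-3 = 6.322 × 10^-4 mol
[BrO3^-]_dilute = 6.322 × 10^-4 / 0.01971 = 0.03207 mol/L
[BrO3^-]_original = 0.03207 × 250.0/9.768 = 0.8209 mol/L

0.8209 mol/L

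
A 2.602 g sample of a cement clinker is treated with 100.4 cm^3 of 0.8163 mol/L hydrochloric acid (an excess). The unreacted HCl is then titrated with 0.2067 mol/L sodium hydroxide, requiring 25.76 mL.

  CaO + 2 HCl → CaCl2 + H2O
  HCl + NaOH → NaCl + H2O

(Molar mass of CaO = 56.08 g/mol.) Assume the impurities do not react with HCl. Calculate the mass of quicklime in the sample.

n(HCl) added = 0.1004 × 0.8163 = 0.08196 mol
n(NaOH) used in back-titration = 0.02576 × 0.2067 = 5.325 × 10^-3 mol
n(HCl) left over = 5.325 × 10^-3 mol (1:1 ratio)
n(HCl) consumed by analyte = 0.08196 − 5.325 × 10^-3 = 0.07663 mol
From the 1:2 ratio, n(CaO) = 1/2 × 0.07663 = 0.03832 mol
mass of CaO = 0.03832 × 56.08 = 2.149 g

2.149 g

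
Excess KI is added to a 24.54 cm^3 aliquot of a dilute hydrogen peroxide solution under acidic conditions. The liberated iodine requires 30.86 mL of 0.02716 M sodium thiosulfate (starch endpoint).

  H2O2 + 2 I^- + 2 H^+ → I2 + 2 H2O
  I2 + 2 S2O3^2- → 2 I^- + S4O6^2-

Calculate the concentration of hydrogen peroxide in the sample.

0.01708 M

n(S2O3^2-) = 0.03086 × 0.02716 = 8.382 × 10^-4 mol
n(I2) = n(S2O3^2-)/2 = 4.191 × 10^-4 mol
n(H2O2) in the aliquot = 4.191 × 10^-4 mol (1:1 ratio)
[H2O2] = 4.191 × 10^-4 / 0.02454 = 0.01708 mol/L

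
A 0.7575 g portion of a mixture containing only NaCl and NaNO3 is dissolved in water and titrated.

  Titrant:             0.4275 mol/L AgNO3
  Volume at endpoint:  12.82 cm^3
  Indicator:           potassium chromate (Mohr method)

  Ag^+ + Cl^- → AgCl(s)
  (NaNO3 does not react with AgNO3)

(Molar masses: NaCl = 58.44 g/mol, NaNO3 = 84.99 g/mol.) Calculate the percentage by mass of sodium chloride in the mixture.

42.28 %

n(AgNO3) = 0.01282 × 0.4275 = 5.481 × 10^-3 mol
Let x = n(NaCl), y = n(NaNO3).
Titrant: 1x = 5.481 × 10^-3;  mass: 58.44x + 84.99y = 0.7575
Solving, x = 5.481 × 10^-3 mol, y = 5.144 × 10^-3 mol
mass of NaCl = 5.481 × 10^-3 × 58.44 = 0.3203 g
% NaCl = 0.3203 / 0.7575 × 100 = 42.28 %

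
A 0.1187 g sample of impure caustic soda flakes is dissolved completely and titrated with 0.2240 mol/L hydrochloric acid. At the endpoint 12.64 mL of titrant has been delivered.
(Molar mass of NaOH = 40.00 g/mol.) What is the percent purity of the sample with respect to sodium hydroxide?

NaOH + HCl → NaCl + H2O
n(HCl) = 0.01264 L × 0.2240 mol/L = 2.831 × 10^-3 mol
n(NaOH) = 2.831 × 10^-3 mol (1:1 ratio)
mass of NaOH = 2.831 × 10^-3 × 40.00 g/mol = 0.1133 g
% NaOH = 0.1133 / 0.1187 × 100 = 95.41 %

95.41 %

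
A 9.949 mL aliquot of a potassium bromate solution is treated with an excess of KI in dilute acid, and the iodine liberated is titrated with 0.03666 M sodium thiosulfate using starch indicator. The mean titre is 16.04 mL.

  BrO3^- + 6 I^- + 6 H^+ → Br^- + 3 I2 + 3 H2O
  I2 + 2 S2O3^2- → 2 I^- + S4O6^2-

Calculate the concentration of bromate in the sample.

n(S2O3^2-) = 0.01604 × 0.03666 = 5.880 × 10^-4 mol
n(I2) = n(S2O3^2-)/2 = 2.940 × 10^-4 mol
From the 1:3 ratio, n(BrO3^-) in the aliquot = 1/3 × 2.940 × 10^-4 = 9.800 × 10^-5 mol
[BrO3^-] = 9.800 × 10^-5 / 0.009949 = 0.009851 mol/L

0.009851 M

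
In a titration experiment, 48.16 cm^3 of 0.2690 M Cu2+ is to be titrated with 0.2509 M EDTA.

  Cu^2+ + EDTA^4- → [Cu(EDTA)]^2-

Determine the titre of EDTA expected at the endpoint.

n(Cu2+) = 0.04816 L × 0.2690 mol/L = 0.01296 mol
n(EDTA) = 0.01296 mol (1:1 stoichiometry)
V(EDTA) = 0.01296 mol / 0.2509 mol/L = 0.05163 L = 51.63 mL

51.63 mL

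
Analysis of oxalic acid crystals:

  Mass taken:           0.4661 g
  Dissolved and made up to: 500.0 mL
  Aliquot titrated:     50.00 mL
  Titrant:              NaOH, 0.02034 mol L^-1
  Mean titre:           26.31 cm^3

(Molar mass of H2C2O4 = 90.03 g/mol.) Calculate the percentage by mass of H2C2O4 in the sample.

51.68 %

H2C2O4 + 2 NaOH → Na2C2O4 + 2 H2O
n(NaOH) per titration = 0.02631 × 0.02034 = 5.351 × 10^-4 mol
From the 1:2 ratio, n(H2C2O4) in each aliquot = 1/2 × 5.351 × 10^-4 = 2.676 × 10^-4 mol
n(H2C2O4) in the whole flask = 2.676 × 10^-4 × 500.0/50.00 = 2.676 × 10^-3 mol
mass of H2C2O4 = 2.676 × 10^-3 × 90.03 = 0.2409 g
% H2C2O4 = 0.2409 / 0.4661 × 100 = 51.68 %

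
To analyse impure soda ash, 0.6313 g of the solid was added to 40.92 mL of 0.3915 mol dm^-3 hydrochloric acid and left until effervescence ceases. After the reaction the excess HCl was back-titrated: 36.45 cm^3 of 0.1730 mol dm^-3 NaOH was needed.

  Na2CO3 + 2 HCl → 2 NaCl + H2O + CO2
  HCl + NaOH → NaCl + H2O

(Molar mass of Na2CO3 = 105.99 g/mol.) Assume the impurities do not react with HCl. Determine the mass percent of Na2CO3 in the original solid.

81.55 %

n(HCl) added = 0.04092 × 0.3915 = 0.01602 mol
n(NaOH) used in back-titration = 0.03645 × 0.1730 = 6.306 × 10^-3 mol
n(HCl) left over = 6.306 × 10^-3 mol (1:1 ratio)
n(HCl) consumed by analyte = 0.01602 − 6.306 × 10^-3 = 9.714 × 10^-3 mol
From the 1:2 ratio, n(Na2CO3) = 1/2 × 9.714 × 10^-3 = 4.857 × 10^-3 mol
mass of Na2CO3 = 4.857 × 10^-3 × 105.99 = 0.5148 g
% Na2CO3 = 0.5148 / 0.6313 × 100 = 81.55 %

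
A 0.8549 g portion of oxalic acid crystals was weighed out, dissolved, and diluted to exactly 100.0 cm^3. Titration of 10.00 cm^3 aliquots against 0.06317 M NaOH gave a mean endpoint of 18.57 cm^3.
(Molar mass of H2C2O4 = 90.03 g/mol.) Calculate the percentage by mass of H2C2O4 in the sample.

61.77 %

H2C2O4 + 2 NaOH → Na2C2O4 + 2 H2O
n(NaOH) per titration = 0.01857 × 0.06317 = 1.173 × 10^-3 mol
From the 1:2 ratio, n(H2C2O4) in each aliquot = 1/2 × 1.173 × 10^-3 = 5.865 × 10^-4 mol
n(H2C2O4) in the whole flask = 5.865 × 10^-4 × 100.0/10.00 = 5.865 × 10^-3 mol
mass of H2C2O4 = 5.865 × 10^-3 × 90.03 = 0.5281 g
% H2C2O4 = 0.5281 / 0.8549 × 100 = 61.77 %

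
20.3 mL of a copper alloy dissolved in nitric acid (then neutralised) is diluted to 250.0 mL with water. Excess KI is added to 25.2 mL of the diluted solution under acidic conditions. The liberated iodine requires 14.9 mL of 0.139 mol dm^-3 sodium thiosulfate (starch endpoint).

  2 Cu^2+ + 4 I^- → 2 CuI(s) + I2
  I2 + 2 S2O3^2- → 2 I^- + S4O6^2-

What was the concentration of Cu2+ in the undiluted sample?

1.01 mol/L

n(S2O3^2-) = 0.0149 × 0.139 = 2.07 × 10^-3 mol
n(I2) = n(S2O3^2-)/2 = 1.04 × 10^-3 mol
From the 2:1 ratio, n(Cu2+) in the aliquot = 2/1 × 1.04 × 10^-3 = 2.07 × 10^-3 mol
[Cu2+]_dilute = 2.07 × 10^-3 / 0.0252 = 0.0822 mol/L
[Cu2+]_original = 0.0822 × 250.0/20.3 = 1.01 mol/L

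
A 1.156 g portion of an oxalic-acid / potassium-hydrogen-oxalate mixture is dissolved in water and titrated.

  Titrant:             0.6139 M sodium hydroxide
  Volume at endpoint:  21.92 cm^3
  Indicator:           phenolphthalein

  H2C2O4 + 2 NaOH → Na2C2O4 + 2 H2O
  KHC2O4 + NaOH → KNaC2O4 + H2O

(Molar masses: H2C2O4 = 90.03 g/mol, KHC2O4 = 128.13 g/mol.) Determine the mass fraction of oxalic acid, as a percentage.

n(NaOH) = 0.02192 × 0.6139 = 0.01346 mol
Let x = n(H2C2O4), y = n(KHC2O4).
Titrant: 2x + 1y = 0.01346;  mass: 90.03x + 128.13y = 1.156
Solving, x = 3.418 × 10^-3 mol, y = 6.620 × 10^-3 mol
mass of H2C2O4 = 3.418 × 10^-3 × 90.03 = 0.3077 g
% H2C2O4 = 0.3077 / 1.156 × 100 = 26.62 %

26.62 %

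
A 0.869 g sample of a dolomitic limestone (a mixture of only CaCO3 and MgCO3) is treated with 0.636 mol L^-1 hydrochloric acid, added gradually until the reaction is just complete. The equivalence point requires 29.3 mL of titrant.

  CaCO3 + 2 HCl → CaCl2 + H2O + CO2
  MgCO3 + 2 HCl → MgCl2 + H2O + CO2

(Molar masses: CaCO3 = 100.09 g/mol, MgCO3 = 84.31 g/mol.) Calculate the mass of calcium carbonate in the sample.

0.529 g

n(HCl) = 0.0293 × 0.636 = 0.0186 mol
Let x = n(CaCO3), y = n(MgCO3).
Titrant: 2x + 2y = 0.0186;  mass: 100.09x + 84.31y = 0.869
Solving, x = 5.29 × 10^-3 mol, y = 4.03 × 10^-3 mol
mass of CaCO3 = 5.29 × 10^-3 × 100.09 = 0.529 g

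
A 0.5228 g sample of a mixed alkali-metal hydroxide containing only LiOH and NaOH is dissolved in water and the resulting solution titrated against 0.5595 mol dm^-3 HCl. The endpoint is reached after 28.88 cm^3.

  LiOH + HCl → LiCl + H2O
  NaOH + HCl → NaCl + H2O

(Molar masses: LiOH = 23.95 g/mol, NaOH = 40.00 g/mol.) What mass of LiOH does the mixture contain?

0.1843 g

n(HCl) = 0.02888 × 0.5595 = 0.01616 mol
Let x = n(LiOH), y = n(NaOH).
Titrant: 1x + 1y = 0.01616;  mass: 23.95x + 40.00y = 0.5228
Solving, x = 7.697 × 10^-3 mol, y = 8.462 × 10^-3 mol
mass of LiOH = 7.697 × 10^-3 × 23.95 = 0.1843 g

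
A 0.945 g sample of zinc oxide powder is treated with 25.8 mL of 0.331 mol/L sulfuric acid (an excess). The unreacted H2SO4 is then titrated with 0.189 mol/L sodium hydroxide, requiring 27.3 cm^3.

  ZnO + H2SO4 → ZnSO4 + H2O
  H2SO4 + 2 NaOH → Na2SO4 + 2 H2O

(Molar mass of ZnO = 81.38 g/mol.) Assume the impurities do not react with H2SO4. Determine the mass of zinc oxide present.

0.485 g

n(H2SO4) added = 0.0258 × 0.331 = 8.54 × 10^-3 mol
n(NaOH) used in back-titration = 0.0273 × 0.189 = 5.16 × 10^-3 mol
From the 1:2 ratio, n(H2SO4) left over = 1/2 × 5.16 × 10^-3 = 2.58 × 10^-3 mol
n(H2SO4) consumed by analyte = 8.54 × 10^-3 − 2.58 × 10^-3 = 5.96 × 10^-3 mol
n(ZnO) = 5.96 × 10^-3 mol (1:1 ratio)
mass of ZnO = 5.96 × 10^-3 × 81.38 = 0.485 g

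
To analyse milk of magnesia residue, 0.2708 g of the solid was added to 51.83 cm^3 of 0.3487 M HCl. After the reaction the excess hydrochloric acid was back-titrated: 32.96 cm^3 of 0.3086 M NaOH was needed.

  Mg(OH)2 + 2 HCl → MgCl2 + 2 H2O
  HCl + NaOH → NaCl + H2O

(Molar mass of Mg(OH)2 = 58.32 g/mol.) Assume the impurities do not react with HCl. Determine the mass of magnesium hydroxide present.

n(HCl) added = 0.05183 × 0.3487 = 0.01807 mol
n(NaOH) used in back-titration = 0.03296 × 0.3086 = 0.01017 mol
n(HCl) left over = 0.01017 mol (1:1 ratio)
n(HCl) consumed by analyte = 0.01807 − 0.01017 = 7.902 × 10^-3 mol
From the 1:2 ratio, n(Mg(OH)2) = 1/2 × 7.902 × 10^-3 = 3.951 × 10^-3 mol
mass of Mg(OH)2 = 3.951 × 10^-3 × 58.32 = 0.2304 g

0.2304 g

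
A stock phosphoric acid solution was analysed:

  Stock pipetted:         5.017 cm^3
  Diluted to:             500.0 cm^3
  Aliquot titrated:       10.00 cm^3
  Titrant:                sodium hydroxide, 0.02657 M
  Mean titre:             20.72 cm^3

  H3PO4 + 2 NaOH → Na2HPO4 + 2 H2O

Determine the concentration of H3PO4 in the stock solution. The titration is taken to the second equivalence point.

2.743 M

n(NaOH) = 0.02072 × 0.02657 = 5.505 × 10^-4 mol
From the 1:2 ratio, n(H3PO4) in the aliquot = 1/2 × 5.505 × 10^-4 = 2.753 × 10^-4 mol
[H3PO4]_dilute = 2.753 × 10^-4 / 0.01000 = 0.02753 mol/L
Dilution factor = 500.0 / 5.017 = 99.66
[H3PO4]_stock = 0.02753 × 99.66 = 2.743 mol/L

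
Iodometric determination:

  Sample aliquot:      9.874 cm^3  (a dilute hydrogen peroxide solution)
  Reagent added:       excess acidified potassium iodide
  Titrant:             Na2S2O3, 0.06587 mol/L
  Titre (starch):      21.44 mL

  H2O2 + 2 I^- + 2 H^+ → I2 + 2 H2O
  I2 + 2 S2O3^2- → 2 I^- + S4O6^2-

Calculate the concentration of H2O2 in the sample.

n(S2O3^2-) = 0.02144 × 0.06587 = 1.412 × 10^-3 mol
n(I2) = n(S2O3^2-)/2 = 7.061 × 10^-4 mol
n(H2O2) in the aliquot = 7.061 × 10^-4 mol (1:1 ratio)
[H2O2] = 7.061 × 10^-4 / 0.009874 = 0.07151 mol/L

0.07151 mol/L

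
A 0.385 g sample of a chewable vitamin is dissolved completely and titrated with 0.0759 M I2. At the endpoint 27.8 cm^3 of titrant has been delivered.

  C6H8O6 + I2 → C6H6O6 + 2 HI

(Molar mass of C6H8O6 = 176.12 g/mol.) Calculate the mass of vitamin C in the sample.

0.372 g

n(I2) = 0.0278 L × 0.0759 mol/L = 2.11 × 10^-3 mol
n(C6H8O6) = 2.11 × 10^-3 mol (1:1 ratio)
mass of C6H8O6 = 2.11 × 10^-3 × 176.12 g/mol = 0.372 g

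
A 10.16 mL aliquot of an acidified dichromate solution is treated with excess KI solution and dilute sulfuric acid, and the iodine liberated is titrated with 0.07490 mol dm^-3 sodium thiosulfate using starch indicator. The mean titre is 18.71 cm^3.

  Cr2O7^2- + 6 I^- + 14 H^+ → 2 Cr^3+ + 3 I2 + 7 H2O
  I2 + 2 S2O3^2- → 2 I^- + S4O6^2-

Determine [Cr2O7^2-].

0.02299 mol/L

n(S2O3^2-) = 0.01871 × 0.07490 = 1.401 × 10^-3 mol
n(I2) = n(S2O3^2-)/2 = 7.007 × 10^-4 mol
From the 1:3 ratio, n(Cr2O7^2-) in the aliquot = 1/3 × 7.007 × 10^-4 = 2.336 × 10^-4 mol
[Cr2O7^2-] = 2.336 × 10^-4 / 0.01016 = 0.02299 mol/L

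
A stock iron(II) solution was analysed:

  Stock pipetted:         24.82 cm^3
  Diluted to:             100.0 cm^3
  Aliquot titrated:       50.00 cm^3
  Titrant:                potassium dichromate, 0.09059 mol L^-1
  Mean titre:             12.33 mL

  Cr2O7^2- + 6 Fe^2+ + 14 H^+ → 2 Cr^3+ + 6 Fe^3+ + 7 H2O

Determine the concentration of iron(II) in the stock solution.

0.5400 mol/L

n(K2Cr2O7) = 0.01233 × 0.09059 = 1.117 × 10^-3 mol
From the 6:1 ratio, n(Fe2+) in the aliquot = 6/1 × 1.117 × 10^-3 = 6.702 × 10^-3 mol
[Fe2+]_dilute = 6.702 × 10^-3 / 0.05000 = 0.1340 mol/L
Dilution factor = 100.0 / 24.82 = 4.029
[Fe2+]_stock = 0.1340 × 4.029 = 0.5400 mol/L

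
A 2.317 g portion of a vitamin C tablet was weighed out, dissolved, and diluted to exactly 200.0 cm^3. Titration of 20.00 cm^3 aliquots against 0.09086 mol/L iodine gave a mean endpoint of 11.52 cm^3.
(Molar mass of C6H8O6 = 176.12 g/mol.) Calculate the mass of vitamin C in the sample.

1.843 g

C6H8O6 + I2 → C6H6O6 + 2 HI
n(I2) per titration = 0.01152 × 0.09086 = 1.047 × 10^-3 mol
n(C6H8O6) in each aliquot = 1.047 × 10^-3 mol (1:1 ratio)
n(C6H8O6) in the whole flask = 1.047 × 10^-3 × 200.0/20.00 = 0.01047 mol
mass of C6H8O6 = 0.01047 × 176.12 = 1.843 g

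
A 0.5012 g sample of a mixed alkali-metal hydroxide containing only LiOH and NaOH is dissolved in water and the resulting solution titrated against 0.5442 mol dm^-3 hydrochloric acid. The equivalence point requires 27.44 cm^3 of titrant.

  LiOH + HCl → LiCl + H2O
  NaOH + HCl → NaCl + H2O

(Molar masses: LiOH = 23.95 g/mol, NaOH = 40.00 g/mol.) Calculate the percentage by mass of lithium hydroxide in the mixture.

28.62 %

n(HCl) = 0.02744 × 0.5442 = 0.01493 mol
Let x = n(LiOH), y = n(NaOH).
Titrant: 1x + 1y = 0.01493;  mass: 23.95x + 40.00y = 0.5012
Solving, x = 5.988 × 10^-3 mol, y = 8.944 × 10^-3 mol
mass of LiOH = 5.988 × 10^-3 × 23.95 = 0.1434 g
% LiOH = 0.1434 / 0.5012 × 100 = 28.62 %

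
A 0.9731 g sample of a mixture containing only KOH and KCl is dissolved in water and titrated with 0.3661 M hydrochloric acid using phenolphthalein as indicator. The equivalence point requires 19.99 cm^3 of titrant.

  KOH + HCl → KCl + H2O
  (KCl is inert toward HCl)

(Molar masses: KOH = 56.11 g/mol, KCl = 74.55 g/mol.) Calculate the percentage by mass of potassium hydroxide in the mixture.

42.20 %

n(HCl) = 0.01999 × 0.3661 = 7.318 × 10^-3 mol
Let x = n(KOH), y = n(KCl).
Titrant: 1x = 7.318 × 10^-3;  mass: 56.11x + 74.55y = 0.9731
Solving, x = 7.318 × 10^-3 mol, y = 7.545 × 10^-3 mol
mass of KOH = 7.318 × 10^-3 × 56.11 = 0.4106 g
% KOH = 0.4106 / 0.9731 × 100 = 42.20 %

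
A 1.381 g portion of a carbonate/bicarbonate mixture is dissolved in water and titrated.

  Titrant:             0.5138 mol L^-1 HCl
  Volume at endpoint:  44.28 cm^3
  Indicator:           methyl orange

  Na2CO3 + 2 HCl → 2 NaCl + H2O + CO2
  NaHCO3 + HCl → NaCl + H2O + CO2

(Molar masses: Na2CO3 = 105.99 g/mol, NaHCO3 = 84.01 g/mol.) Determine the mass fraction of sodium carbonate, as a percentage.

65.62 %

n(HCl) = 0.04428 × 0.5138 = 0.02275 mol
Let x = n(Na2CO3), y = n(NaHCO3).
Titrant: 2x + 1y = 0.02275;  mass: 105.99x + 84.01y = 1.381
Solving, x = 8.549 × 10^-3 mol, y = 5.652 × 10^-3 mol
mass of Na2CO3 = 8.549 × 10^-3 × 105.99 = 0.9061 g
% Na2CO3 = 0.9061 / 1.381 × 100 = 65.62 %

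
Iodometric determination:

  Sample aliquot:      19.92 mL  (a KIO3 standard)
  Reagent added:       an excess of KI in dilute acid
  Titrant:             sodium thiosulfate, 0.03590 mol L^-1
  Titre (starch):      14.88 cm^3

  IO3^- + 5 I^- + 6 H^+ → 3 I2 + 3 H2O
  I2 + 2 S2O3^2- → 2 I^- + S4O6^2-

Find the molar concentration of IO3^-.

0.004469 mol/L

n(S2O3^2-) = 0.01488 × 0.03590 = 5.342 × 10^-4 mol
n(I2) = n(S2O3^2-)/2 = 2.671 × 10^-4 mol
From the 1:3 ratio, n(IO3^-) in the aliquot = 1/3 × 2.671 × 10^-4 = 8.903 × 10^-5 mol
[IO3^-] = 8.903 × 10^-5 / 0.01992 = 0.004469 mol/L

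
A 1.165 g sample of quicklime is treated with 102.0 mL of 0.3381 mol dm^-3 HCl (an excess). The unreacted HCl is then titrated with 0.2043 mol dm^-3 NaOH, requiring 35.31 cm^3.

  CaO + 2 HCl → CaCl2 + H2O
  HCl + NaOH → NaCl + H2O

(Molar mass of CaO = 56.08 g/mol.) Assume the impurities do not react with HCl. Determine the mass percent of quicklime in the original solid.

65.64 %

n(HCl) added = 0.1020 × 0.3381 = 0.03449 mol
n(NaOH) used in back-titration = 0.03531 × 0.2043 = 7.214 × 10^-3 mol
n(HCl) left over = 7.214 × 10^-3 mol (1:1 ratio)
n(HCl) consumed by analyte = 0.03449 − 7.214 × 10^-3 = 0.02727 mol
From the 1:2 ratio, n(CaO) = 1/2 × 0.02727 = 0.01364 mol
mass of CaO = 0.01364 × 56.08 = 0.7647 g
% CaO = 0.7647 / 1.165 × 100 = 65.64 %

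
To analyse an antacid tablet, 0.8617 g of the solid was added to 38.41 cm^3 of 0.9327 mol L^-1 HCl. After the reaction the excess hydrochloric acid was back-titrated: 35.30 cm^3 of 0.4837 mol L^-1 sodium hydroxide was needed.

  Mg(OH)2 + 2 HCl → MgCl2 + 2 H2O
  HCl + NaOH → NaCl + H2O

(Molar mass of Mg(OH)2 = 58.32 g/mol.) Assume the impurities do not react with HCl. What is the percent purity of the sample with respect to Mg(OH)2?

63.45 %

n(HCl) added = 0.03841 × 0.9327 = 0.03583 mol
n(NaOH) used in back-titration = 0.03530 × 0.4837 = 0.01707 mol
n(HCl) left over = 0.01707 mol (1:1 ratio)
n(HCl) consumed by analyte = 0.03583 − 0.01707 = 0.01875 mol
From the 1:2 ratio, n(Mg(OH)2) = 1/2 × 0.01875 = 9.375 × 10^-3 mol
mass of Mg(OH)2 = 9.375 × 10^-3 × 58.32 = 0.5468 g
% Mg(OH)2 = 0.5468 / 0.8617 × 100 = 63.45 %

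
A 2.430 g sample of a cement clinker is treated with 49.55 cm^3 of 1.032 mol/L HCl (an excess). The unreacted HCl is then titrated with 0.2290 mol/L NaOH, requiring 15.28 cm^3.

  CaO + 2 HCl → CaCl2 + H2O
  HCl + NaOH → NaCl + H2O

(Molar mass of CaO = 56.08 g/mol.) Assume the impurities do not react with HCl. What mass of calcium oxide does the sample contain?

1.336 g

n(HCl) added = 0.04955 × 1.032 = 0.05114 mol
n(NaOH) used in back-titration = 0.01528 × 0.2290 = 3.499 × 10^-3 mol
n(HCl) left over = 3.499 × 10^-3 mol (1:1 ratio)
n(HCl) consumed by analyte = 0.05114 − 3.499 × 10^-3 = 0.04764 mol
From the 1:2 ratio, n(CaO) = 1/2 × 0.04764 = 0.02382 mol
mass of CaO = 0.02382 × 56.08 = 1.336 g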